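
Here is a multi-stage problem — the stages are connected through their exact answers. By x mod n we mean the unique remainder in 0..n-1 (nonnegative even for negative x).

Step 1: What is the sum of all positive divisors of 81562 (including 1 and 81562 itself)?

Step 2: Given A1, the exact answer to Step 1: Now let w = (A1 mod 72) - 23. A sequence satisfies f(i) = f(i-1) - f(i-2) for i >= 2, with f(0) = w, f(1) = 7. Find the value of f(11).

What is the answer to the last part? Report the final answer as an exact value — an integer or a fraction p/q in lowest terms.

Step 1: 81562 = 2 * 13 * 3137; sigma = (1 + 2) * (1 + 13) * (1 + 3137) = 3 * 14 * 3138 = 131796; answer 131796
Step 2: A1 = 131796; w = 13; f(2) = 1*(7) - 1*(13) = -6; iterating: f(2)=-6, f(3)=-13, f(4)=-7, f(5)=6, f(6)=13, f(7)=7, f(8)=-6, f(9)=-13, f(10)=-7, f(11)=6; answer 6

6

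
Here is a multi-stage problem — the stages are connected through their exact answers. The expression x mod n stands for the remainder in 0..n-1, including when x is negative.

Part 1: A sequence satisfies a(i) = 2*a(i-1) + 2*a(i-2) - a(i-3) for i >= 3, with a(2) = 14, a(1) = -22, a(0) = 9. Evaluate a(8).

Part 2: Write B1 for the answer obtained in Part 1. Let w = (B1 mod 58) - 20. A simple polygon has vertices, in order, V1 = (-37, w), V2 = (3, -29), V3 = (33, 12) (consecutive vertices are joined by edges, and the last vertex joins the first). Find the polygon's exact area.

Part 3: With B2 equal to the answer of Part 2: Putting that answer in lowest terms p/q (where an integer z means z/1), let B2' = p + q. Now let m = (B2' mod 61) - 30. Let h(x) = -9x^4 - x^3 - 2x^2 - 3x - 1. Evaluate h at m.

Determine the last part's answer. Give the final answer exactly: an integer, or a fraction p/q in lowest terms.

-1432741

Part 1: a(3) = 2*(14) + 2*(-22) - 1*(9) = -25; iterating: a(3)=-25, a(4)=0, a(5)=-64, a(6)=-103, a(7)=-334, a(8)=-810; answer -810
Part 2: B1 = -810; w = -18; cross terms: (-37*-29 - 3*-18)=1127, (3*12 - 33*-29)=993, (33*-18 - -37*12)=-150; twice the area = |1970| = 1970; area = 985; answer 985
Part 3: B2 = 985; threaded value p + q = 986; m = -20; -9*(-20)^4 - 1*(-20)^3 - 2*(-20)^2 - 3*(-20)^1 - 1 = (-1440000) + (8000) + (-800) + (60) + (-1) = -1432741; answer -1432741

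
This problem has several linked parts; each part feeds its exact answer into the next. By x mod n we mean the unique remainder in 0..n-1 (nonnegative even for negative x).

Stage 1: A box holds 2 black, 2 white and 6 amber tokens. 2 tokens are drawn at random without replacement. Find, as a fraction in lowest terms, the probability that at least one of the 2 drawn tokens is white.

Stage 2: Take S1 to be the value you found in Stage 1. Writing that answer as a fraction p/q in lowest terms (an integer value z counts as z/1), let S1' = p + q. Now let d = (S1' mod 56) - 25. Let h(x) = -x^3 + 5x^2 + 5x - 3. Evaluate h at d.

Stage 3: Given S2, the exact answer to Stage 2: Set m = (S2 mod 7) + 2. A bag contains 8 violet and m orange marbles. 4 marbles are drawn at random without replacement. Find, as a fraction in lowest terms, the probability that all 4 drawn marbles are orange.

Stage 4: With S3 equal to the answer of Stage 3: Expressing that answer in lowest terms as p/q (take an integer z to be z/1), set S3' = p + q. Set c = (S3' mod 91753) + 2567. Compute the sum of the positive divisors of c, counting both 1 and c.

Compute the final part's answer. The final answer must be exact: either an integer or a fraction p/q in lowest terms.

3840

Stage 1: total draws C(10,2) = 45; complement C(8,2) = 28; favorable 45 - 28 = 17; P = 17/45; answer 17/45
Stage 2: S1 = 17/45; threaded value p + q = 62; d = -19; -1*(-19)^3 + 5*(-19)^2 + 5*(-19)^1 - 3 = (6859) + (1805) + (-95) + (-3) = 8566; answer 8566
Stage 3: S2 = 8566; m = 7; total draws C(15,4) = 1365; favorable C(7,4) = 35; P = 1/39; answer 1/39
Stage 4: S3 = 1/39; threaded value p + q = 40; c = 2607; 2607 = 3 * 11 * 79; sigma = (1 + 3) * (1 + 11) * (1 + 79) = 4 * 12 * 80 = 3840; answer 3840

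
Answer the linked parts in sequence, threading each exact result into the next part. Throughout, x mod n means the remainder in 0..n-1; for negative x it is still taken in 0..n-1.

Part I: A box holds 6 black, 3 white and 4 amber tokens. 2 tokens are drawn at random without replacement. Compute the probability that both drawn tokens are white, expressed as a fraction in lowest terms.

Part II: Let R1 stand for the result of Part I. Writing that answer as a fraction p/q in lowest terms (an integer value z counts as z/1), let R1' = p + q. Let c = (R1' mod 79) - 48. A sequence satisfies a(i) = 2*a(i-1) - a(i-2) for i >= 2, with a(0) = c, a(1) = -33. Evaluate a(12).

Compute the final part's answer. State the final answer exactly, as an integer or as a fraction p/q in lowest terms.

-165

Part I: total draws C(13,2) = 78; favorable C(3,2) = 3; P = 1/26; answer 1/26
Part II: R1 = 1/26; threaded value p + q = 27; c = -21; a(2) = 2*(-33) - 1*(-21) = -45; iterating: a(2)=-45, a(3)=-57, a(4)=-69, a(5)=-81, a(6)=-93, a(7)=-105, a(8)=-117, a(9)=-129, a(10)=-141, a(11)=-153, a(12)=-165; answer -165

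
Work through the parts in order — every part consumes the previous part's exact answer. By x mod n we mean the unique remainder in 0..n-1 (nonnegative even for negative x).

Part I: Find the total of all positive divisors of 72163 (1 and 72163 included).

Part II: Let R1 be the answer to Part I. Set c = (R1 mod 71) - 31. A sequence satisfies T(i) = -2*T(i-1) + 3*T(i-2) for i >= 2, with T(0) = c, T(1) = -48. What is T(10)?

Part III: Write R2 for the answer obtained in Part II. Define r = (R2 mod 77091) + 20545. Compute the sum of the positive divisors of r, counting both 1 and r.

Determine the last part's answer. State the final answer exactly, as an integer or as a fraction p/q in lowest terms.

Part I: 72163 = 7 * 13^2 * 61; sigma = (1 + 7) * (1 + 13 + 169) * (1 + 61) = 8 * 183 * 62 = 90768; answer 90768
Part II: R1 = 90768; c = -1; T(2) = -2*(-48) + 3*(-1) = 93; iterating: T(2)=93, T(3)=-330, T(4)=939, T(5)=-2868, T(6)=8553, T(7)=-25710, T(8)=77079, T(9)=-231288, T(10)=693813; answer 693813
Part III: R2 = 693813; r = 97630; 97630 = 2 * 5 * 13 * 751; sigma = (1 + 2) * (1 + 5) * (1 + 13) * (1 + 751) = 3 * 6 * 14 * 752 = 189504; answer 189504

189504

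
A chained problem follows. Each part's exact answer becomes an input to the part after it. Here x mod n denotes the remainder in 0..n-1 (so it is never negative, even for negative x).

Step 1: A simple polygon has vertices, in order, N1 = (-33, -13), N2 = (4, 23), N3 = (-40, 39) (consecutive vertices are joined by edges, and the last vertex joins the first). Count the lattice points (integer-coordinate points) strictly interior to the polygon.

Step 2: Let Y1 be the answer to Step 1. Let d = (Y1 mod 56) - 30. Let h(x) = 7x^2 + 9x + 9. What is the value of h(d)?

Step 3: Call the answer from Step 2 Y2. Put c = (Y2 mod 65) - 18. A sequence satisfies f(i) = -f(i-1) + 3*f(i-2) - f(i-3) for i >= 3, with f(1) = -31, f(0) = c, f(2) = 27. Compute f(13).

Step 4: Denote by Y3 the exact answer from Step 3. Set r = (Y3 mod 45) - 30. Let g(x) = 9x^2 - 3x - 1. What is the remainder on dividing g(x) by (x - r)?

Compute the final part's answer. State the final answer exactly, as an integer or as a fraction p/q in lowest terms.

1721

Step 1: cross terms: (-33*23 - 4*-13)=-707, (4*39 - -40*23)=1076, (-40*-13 - -33*39)=1807; twice the area = |2176| = 2176; area = 1088; boundary points = 1 + 4 + 1 = 6; strictly interior points = area - boundary/2 + 1 = 1086; answer 1086
Step 2: Y1 = 1086; d = -8; 7*(-8)^2 + 9*(-8)^1 + 9 = (448) + (-72) + (9) = 385; answer 385
Step 3: Y2 = 385; c = 42; f(3) = -1*(27) + 3*(-31) - 1*(42) = -162; iterating: f(3)=-162, f(4)=274, f(5)=-787, f(6)=1771, f(7)=-4406, f(8)=10506, f(9)=-25495, f(10)=61419, f(11)=-148410, f(12)=358162, f(13)=-864811; answer -864811
Step 4: Y3 = -864811; r = 14; remainder = value at the root: 9*(14)^2 - 3*(14)^1 - 1 = (1764) + (-42) + (-1) = 1721; answer 1721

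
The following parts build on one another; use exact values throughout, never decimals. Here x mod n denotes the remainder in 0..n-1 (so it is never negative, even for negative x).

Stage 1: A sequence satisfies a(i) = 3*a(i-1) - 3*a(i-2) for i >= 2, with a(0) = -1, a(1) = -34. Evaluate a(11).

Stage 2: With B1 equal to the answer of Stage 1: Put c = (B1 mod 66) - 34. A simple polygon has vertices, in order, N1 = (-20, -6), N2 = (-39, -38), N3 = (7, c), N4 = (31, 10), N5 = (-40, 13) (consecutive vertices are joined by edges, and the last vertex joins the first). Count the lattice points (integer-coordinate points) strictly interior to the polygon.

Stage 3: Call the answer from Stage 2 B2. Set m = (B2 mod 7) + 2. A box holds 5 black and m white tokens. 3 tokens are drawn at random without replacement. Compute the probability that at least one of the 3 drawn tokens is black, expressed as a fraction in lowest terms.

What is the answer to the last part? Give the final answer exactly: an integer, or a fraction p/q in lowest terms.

Stage 1: a(2) = 3*(-34) - 3*(-1) = -99; iterating: a(2)=-99, a(3)=-195, a(4)=-288, a(5)=-279, a(6)=27, a(7)=918, a(8)=2673, a(9)=5265, a(10)=7776, a(11)=7533; answer 7533
Stage 2: B1 = 7533; c = -25; cross terms: (-20*-38 - -39*-6)=526, (-39*-25 - 7*-38)=1241, (7*10 - 31*-25)=845, (31*13 - -40*10)=803, (-40*-6 - -20*13)=500; twice the area = |3915| = 3915; area = 3915/2; boundary points = 1 + 1 + 1 + 1 + 1 = 5; strictly interior points = area - boundary/2 + 1 = 1956; answer 1956
Stage 3: B2 = 1956; m = 5; total draws C(10,3) = 120; complement C(5,3) = 10; favorable 120 - 10 = 110; P = 11/12; answer 11/12

11/12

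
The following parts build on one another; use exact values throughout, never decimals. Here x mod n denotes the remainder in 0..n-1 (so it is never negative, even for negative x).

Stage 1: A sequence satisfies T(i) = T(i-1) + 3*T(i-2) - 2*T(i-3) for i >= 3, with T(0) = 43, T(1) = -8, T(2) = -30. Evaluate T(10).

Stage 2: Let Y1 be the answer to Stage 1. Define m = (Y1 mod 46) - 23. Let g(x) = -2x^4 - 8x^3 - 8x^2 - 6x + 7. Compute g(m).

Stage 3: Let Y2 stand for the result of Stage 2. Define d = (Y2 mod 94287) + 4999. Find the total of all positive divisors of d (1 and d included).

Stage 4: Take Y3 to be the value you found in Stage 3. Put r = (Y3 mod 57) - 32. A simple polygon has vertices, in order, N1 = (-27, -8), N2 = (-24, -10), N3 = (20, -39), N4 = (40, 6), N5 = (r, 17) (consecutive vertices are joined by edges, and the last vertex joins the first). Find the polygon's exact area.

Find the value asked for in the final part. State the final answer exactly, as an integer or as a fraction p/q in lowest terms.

4313/2

Stage 1: T(3) = 1*(-30) + 3*(-8) - 2*(43) = -140; iterating: T(3)=-140, T(4)=-214, T(5)=-574, T(6)=-936, T(7)=-2230, T(8)=-3890, T(9)=-8708, T(10)=-15918; answer -15918
Stage 2: Y1 = -15918; m = 21; -2*(21)^4 - 8*(21)^3 - 8*(21)^2 - 6*(21)^1 + 7 = (-388962) + (-74088) + (-3528) + (-126) + (7) = -466697; answer -466697
Stage 3: Y2 = -466697; d = 9737; 9737 = 7 * 13 * 107; sigma = (1 + 7) * (1 + 13) * (1 + 107) = 8 * 14 * 108 = 12096; answer 12096
Stage 4: Y3 = 12096; r = -20; cross terms: (-27*-10 - -24*-8)=78, (-24*-39 - 20*-10)=1136, (20*6 - 40*-39)=1680, (40*17 - -20*6)=800, (-20*-8 - -27*17)=619; twice the area = |4313| = 4313; area = 4313/2; answer 4313/2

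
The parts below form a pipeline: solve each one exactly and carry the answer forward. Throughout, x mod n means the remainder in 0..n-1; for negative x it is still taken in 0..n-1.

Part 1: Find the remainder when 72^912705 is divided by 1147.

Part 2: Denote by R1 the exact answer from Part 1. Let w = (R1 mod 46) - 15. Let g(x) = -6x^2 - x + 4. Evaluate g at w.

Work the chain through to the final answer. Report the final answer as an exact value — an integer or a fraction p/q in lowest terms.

Part 1: squarings mod 1147: 72^1=72, 72^2=596, 72^4=793, 72^8=293, 72^16=971, 72^32=7, 72^64=49, 72^128=107, 72^256=1126, 72^512=441, 72^1024=638, 72^2048=1006, 72^4096=382, 72^8192=255, 72^16384=793, 72^32768=293, 72^65536=971, 72^131072=7, 72^262144=49, 72^524288=107; 72^912705 = 72^1 * 72^64 * 72^256 * 72^1024 * 72^2048 * 72^8192 * 72^16384 * 72^32768 * 72^65536 * 72^262144 * 72^524288 = 652 (mod 1147); answer 652
Part 2: R1 = 652; w = -7; -6*(-7)^2 - 1*(-7)^1 + 4 = (-294) + (7) + (4) = -283; answer -283

-283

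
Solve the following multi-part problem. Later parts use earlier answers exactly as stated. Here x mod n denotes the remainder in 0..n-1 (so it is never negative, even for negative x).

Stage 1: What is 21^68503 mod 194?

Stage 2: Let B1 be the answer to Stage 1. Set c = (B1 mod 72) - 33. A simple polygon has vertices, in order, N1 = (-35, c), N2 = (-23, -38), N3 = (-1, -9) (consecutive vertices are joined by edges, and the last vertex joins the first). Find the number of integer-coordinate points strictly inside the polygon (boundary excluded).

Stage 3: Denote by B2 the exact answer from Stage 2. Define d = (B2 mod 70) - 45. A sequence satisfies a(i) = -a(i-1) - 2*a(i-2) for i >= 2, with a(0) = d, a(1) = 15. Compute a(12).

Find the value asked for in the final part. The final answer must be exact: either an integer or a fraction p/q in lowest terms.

-537

Stage 1: squarings mod 194: 21^1=21, 21^2=53, 21^4=93, 21^8=113, 21^16=159, 21^32=61, 21^64=35, 21^128=61, 21^256=35, 21^512=61, 21^1024=35, 21^2048=61, 21^4096=35, 21^8192=61, 21^16384=35, 21^32768=61, 21^65536=35; 21^68503 = 21^1 * 21^2 * 21^4 * 21^16 * 21^128 * 21^256 * 21^512 * 21^2048 * 21^65536 = 87 (mod 194); answer 87
Stage 2: B1 = 87; c = -18; cross terms: (-35*-38 - -23*-18)=916, (-23*-9 - -1*-38)=169, (-1*-18 - -35*-9)=-297; twice the area = |788| = 788; area = 394; boundary points = 4 + 1 + 1 = 6; strictly interior points = area - boundary/2 + 1 = 392; answer 392
Stage 3: B2 = 392; d = -3; a(2) = -1*(15) - 2*(-3) = -9; iterating: a(2)=-9, a(3)=-21, a(4)=39, a(5)=3, a(6)=-81, a(7)=75, a(8)=87, a(9)=-237, a(10)=63, a(11)=411, a(12)=-537; answer -537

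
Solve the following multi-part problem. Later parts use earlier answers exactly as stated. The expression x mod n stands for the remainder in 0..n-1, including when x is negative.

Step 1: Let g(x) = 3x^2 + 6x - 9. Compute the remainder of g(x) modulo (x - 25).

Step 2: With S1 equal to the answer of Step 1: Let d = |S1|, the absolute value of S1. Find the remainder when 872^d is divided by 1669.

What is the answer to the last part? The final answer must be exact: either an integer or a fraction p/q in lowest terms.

1627

Step 1: remainder = value at the root: 3*(25)^2 + 6*(25)^1 - 9 = (1875) + (150) + (-9) = 2016; answer 2016
Step 2: S1 = 2016; d = 2016; squarings mod 1669: 872^1=872, 872^2=989, 872^4=87, 872^8=893, 872^16=1336, 872^32=735, 872^64=1138, 872^128=1569, 872^256=1655, 872^512=196, 872^1024=29; 872^2016 = 872^32 * 872^64 * 872^128 * 872^256 * 872^512 * 872^1024 = 1627 (mod 1669); answer 1627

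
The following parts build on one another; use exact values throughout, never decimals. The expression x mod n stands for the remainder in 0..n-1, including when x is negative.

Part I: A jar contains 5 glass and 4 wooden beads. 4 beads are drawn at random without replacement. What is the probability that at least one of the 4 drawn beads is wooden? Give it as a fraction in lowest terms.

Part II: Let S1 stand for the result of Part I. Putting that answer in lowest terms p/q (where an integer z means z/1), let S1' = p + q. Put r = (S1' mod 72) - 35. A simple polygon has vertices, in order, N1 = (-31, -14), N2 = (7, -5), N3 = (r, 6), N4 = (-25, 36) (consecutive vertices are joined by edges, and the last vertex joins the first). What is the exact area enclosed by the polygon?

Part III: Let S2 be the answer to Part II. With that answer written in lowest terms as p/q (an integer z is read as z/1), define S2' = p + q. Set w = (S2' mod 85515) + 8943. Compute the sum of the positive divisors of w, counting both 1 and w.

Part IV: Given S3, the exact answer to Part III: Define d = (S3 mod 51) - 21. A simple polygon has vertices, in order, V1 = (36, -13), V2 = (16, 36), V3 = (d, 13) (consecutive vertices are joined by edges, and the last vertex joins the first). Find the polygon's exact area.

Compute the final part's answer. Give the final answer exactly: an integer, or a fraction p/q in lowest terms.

Part I: total draws C(9,4) = 126; complement C(5,4) = 5; favorable 126 - 5 = 121; P = 121/126; answer 121/126
Part II: S1 = 121/126; threaded value p + q = 247; r = -4; cross terms: (-31*-5 - 7*-14)=253, (7*6 - -4*-5)=22, (-4*36 - -25*6)=6, (-25*-14 - -31*36)=1466; twice the area = |1747| = 1747; area = 1747/2; answer 1747/2
Part III: S2 = 1747/2; threaded value p + q = 1749; w = 10692; 10692 = 2^2 * 3^5 * 11; sigma = (1 + 2 + 4) * (1 + 3 + 9 + 27 + 81 + 243) * (1 + 11) = 7 * 364 * 12 = 30576; answer 30576
Part IV: S3 = 30576; d = 6; cross terms: (36*36 - 16*-13)=1504, (16*13 - 6*36)=-8, (6*-13 - 36*13)=-546; twice the area = |950| = 950; area = 475; answer 475

475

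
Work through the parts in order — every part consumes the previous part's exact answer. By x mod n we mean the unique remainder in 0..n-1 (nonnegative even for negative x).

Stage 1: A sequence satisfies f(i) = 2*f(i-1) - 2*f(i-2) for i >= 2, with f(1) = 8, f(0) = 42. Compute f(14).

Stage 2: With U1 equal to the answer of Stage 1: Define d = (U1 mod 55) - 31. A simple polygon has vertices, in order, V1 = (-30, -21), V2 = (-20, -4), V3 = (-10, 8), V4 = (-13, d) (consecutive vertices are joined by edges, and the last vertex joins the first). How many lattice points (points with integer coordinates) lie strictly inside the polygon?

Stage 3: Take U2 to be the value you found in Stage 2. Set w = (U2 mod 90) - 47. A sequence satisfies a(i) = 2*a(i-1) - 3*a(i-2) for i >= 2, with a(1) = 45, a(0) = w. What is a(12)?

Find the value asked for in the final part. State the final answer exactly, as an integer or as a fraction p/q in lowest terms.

-34113

Stage 1: f(2) = 2*(8) - 2*(42) = -68; iterating: f(2)=-68, f(3)=-152, f(4)=-168, f(5)=-32, f(6)=272, f(7)=608, f(8)=672, f(9)=128, f(10)=-1088, f(11)=-2432, f(12)=-2688, f(13)=-512, f(14)=4352; answer 4352
Stage 2: U1 = 4352; d = -24; cross terms: (-30*-4 - -20*-21)=-300, (-20*8 - -10*-4)=-200, (-10*-24 - -13*8)=344, (-13*-21 - -30*-24)=-447; twice the area = |-603| = 603; area = 603/2; boundary points = 1 + 2 + 1 + 1 = 5; strictly interior points = area - boundary/2 + 1 = 300; answer 300
Stage 3: U2 = 300; w = -17; a(2) = 2*(45) - 3*(-17) = 141; iterating: a(2)=141, a(3)=147, a(4)=-129, a(5)=-699, a(6)=-1011, a(7)=75, a(8)=3183, a(9)=6141, a(10)=2733, a(11)=-12957, a(12)=-34113; answer -34113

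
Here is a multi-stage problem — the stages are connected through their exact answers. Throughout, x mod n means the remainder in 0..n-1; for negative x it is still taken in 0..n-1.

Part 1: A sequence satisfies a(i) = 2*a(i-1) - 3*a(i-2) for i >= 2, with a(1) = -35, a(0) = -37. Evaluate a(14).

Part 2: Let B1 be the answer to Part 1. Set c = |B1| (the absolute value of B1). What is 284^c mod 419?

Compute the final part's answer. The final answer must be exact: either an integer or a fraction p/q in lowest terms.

372

Part 1: a(2) = 2*(-35) - 3*(-37) = 41; iterating: a(2)=41, a(3)=187, a(4)=251, a(5)=-59, a(6)=-871, a(7)=-1565, a(8)=-517, a(9)=3661, a(10)=8873, a(11)=6763, a(12)=-13093, a(13)=-46475, a(14)=-53671; answer -53671
Part 2: B1 = -53671; c = 53671; squarings mod 419: 284^1=284, 284^2=208, 284^4=107, 284^8=136, 284^16=60, 284^32=248, 284^64=330, 284^128=379, 284^256=343, 284^512=329, 284^1024=139, 284^2048=47, 284^4096=114, 284^8192=7, 284^16384=49, 284^32768=306; 284^53671 = 284^1 * 284^2 * 284^4 * 284^32 * 284^128 * 284^256 * 284^4096 * 284^16384 * 284^32768 = 372 (mod 419); answer 372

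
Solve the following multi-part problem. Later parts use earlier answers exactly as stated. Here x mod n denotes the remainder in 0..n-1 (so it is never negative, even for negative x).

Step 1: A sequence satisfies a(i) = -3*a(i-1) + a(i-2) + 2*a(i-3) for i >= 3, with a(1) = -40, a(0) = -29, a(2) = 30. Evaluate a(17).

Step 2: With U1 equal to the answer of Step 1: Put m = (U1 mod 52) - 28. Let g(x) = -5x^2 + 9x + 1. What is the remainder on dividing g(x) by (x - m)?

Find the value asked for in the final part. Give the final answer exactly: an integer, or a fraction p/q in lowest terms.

-853

Step 1: a(3) = -3*(30) + 1*(-40) + 2*(-29) = -188; iterating: a(3)=-188, a(4)=514, a(5)=-1670, a(6)=5148, a(7)=-16086, a(8)=50066, a(9)=-155988, a(10)=485858, a(11)=-1513430, a(12)=4714172, a(13)=-14684230, a(14)=45740002, a(15)=-142475892, a(16)=443799218, a(17)=-1382393542; answer -1382393542
Step 2: U1 = -1382393542; m = 14; remainder = value at the root: -5*(14)^2 + 9*(14)^1 + 1 = (-980) + (126) + (1) = -853; answer -853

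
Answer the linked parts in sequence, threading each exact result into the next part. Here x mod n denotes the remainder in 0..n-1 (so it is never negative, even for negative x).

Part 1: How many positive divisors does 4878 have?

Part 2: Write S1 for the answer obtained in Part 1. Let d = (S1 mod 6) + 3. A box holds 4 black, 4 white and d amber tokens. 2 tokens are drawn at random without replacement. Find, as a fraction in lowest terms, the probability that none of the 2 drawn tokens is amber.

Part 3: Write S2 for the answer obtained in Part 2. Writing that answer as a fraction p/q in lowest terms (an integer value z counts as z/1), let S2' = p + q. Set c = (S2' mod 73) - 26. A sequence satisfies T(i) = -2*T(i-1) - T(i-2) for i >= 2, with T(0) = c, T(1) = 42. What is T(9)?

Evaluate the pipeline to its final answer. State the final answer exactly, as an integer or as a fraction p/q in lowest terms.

250

Part 1: 4878 = 2 * 3^2 * 271; number of divisors = (1+1) * (2+1) * (1+1) = 12; answer 12
Part 2: S1 = 12; d = 3; total draws C(11,2) = 55; favorable C(8,2) = 28; P = 28/55; answer 28/55
Part 3: S2 = 28/55; threaded value p + q = 83; c = -16; T(2) = -2*(42) - 1*(-16) = -68; iterating: T(2)=-68, T(3)=94, T(4)=-120, T(5)=146, T(6)=-172, T(7)=198, T(8)=-224, T(9)=250; answer 250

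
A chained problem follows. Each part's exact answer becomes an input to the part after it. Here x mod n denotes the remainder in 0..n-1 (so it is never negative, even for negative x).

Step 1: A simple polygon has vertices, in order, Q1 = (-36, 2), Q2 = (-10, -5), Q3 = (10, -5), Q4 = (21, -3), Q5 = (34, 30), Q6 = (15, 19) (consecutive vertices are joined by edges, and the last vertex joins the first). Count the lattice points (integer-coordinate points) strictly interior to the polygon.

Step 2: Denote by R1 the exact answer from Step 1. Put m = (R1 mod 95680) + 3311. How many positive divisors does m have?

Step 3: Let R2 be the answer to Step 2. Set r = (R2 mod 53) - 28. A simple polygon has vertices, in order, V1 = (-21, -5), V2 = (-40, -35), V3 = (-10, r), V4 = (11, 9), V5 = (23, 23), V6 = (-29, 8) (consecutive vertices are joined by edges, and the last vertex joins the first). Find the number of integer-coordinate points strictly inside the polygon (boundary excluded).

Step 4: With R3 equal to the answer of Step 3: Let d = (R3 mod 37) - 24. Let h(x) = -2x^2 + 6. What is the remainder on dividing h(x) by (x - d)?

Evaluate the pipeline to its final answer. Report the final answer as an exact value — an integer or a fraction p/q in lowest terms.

-156

Step 1: cross terms: (-36*-5 - -10*2)=200, (-10*-5 - 10*-5)=100, (10*-3 - 21*-5)=75, (21*30 - 34*-3)=732, (34*19 - 15*30)=196, (15*2 - -36*19)=714; twice the area = |2017| = 2017; area = 2017/2; boundary points = 1 + 20 + 1 + 1 + 1 + 17 = 41; strictly interior points = area - boundary/2 + 1 = 989; answer 989
Step 2: R1 = 989; m = 4300; 4300 = 2^2 * 5^2 * 43; number of divisors = (2+1) * (2+1) * (1+1) = 18; answer 18
Step 3: R2 = 18; r = -10; cross terms: (-21*-35 - -40*-5)=535, (-40*-10 - -10*-35)=50, (-10*9 - 11*-10)=20, (11*23 - 23*9)=46, (23*8 - -29*23)=851, (-29*-5 - -21*8)=313; twice the area = |1815| = 1815; area = 1815/2; boundary points = 1 + 5 + 1 + 2 + 1 + 1 = 11; strictly interior points = area - boundary/2 + 1 = 903; answer 903
Step 4: R3 = 903; d = -9; remainder = value at the root: -2*(-9)^2 + 6 = (-162) + (6) = -156; answer -156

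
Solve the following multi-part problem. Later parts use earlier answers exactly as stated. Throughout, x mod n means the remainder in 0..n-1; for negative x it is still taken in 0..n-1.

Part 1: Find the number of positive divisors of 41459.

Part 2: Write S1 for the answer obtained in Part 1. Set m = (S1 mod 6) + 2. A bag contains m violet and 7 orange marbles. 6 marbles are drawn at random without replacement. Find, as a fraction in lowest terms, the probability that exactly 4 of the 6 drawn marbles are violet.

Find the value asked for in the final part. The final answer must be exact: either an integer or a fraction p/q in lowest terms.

Part 1: 41459 = 11 * 3769; number of divisors = (1+1) * (1+1) = 4; answer 4
Part 2: S1 = 4; m = 6; total draws C(13,6) = 1716; favorable C(6,4)*C(7,2) = 315; P = 105/572; answer 105/572

105/572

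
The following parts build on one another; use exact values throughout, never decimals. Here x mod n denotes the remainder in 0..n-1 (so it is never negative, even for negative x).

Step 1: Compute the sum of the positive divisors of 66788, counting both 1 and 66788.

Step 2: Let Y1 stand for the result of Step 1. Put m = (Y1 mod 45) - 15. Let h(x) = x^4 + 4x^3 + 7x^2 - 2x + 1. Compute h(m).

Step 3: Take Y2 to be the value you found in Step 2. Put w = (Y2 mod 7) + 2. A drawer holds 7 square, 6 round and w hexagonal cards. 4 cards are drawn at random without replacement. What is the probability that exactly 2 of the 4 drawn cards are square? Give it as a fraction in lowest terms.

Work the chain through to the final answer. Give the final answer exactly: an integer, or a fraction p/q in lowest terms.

Step 1: 66788 = 2^2 * 59 * 283; sigma = (1 + 2 + 4) * (1 + 59) * (1 + 283) = 7 * 60 * 284 = 119280; answer 119280
Step 2: Y1 = 119280; m = 15; 1*(15)^4 + 4*(15)^3 + 7*(15)^2 - 2*(15)^1 + 1 = (50625) + (13500) + (1575) + (-30) + (1) = 65671; answer 65671
Step 3: Y2 = 65671; w = 6; total draws C(19,4) = 3876; favorable C(7,2)*C(12,2) = 1386; P = 231/646; answer 231/646

231/646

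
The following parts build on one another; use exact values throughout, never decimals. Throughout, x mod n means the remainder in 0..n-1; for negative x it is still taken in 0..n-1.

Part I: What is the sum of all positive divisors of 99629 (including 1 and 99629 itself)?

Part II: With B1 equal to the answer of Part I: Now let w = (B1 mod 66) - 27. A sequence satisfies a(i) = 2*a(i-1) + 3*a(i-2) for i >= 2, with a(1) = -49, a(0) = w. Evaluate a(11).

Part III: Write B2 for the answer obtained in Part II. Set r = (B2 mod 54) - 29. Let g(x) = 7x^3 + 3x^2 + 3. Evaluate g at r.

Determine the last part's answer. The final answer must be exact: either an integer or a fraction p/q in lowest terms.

Part I: 99629 = 67 * 1487; sigma = (1 + 67) * (1 + 1487) = 68 * 1488 = 101184; answer 101184
Part II: B1 = 101184; w = -21; a(2) = 2*(-49) + 3*(-21) = -161; iterating: a(2)=-161, a(3)=-469, a(4)=-1421, a(5)=-4249, a(6)=-12761, a(7)=-38269, a(8)=-114821, a(9)=-344449, a(10)=-1033361, a(11)=-3100069; answer -3100069
Part III: B2 = -3100069; r = -12; 7*(-12)^3 + 3*(-12)^2 + 3 = (-12096) + (432) + (3) = -11661; answer -11661

-11661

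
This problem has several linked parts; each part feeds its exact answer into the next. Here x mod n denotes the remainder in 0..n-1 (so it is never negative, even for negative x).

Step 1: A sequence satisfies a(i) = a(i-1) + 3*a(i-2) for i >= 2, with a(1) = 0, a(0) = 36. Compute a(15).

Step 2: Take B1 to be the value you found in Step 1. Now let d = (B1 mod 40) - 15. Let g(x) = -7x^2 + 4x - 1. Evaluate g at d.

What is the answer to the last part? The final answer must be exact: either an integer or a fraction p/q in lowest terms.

Step 1: a(2) = 1*(0) + 3*(36) = 108; iterating: a(2)=108, a(3)=108, a(4)=432, a(5)=756, a(6)=2052, a(7)=4320, a(8)=10476, a(9)=23436, a(10)=54864, a(11)=125172, a(12)=289764, a(13)=665280, a(14)=1534572, a(15)=3530412; answer 3530412
Step 2: B1 = 3530412; d = -3; -7*(-3)^2 + 4*(-3)^1 - 1 = (-63) + (-12) + (-1) = -76; answer -76

-76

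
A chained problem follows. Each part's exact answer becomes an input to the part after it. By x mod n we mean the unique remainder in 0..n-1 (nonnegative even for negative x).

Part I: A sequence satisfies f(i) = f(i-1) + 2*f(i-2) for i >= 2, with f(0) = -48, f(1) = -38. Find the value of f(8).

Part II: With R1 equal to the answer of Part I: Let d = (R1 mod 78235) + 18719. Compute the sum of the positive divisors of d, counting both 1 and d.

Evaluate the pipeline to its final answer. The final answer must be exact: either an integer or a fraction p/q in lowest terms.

Part I: f(2) = 1*(-38) + 2*(-48) = -134; iterating: f(2)=-134, f(3)=-210, f(4)=-478, f(5)=-898, f(6)=-1854, f(7)=-3650, f(8)=-7358; answer -7358
Part II: R1 = -7358; d = 89596; 89596 = 2^2 * 13 * 1723; sigma = (1 + 2 + 4) * (1 + 13) * (1 + 1723) = 7 * 14 * 1724 = 168952; answer 168952

168952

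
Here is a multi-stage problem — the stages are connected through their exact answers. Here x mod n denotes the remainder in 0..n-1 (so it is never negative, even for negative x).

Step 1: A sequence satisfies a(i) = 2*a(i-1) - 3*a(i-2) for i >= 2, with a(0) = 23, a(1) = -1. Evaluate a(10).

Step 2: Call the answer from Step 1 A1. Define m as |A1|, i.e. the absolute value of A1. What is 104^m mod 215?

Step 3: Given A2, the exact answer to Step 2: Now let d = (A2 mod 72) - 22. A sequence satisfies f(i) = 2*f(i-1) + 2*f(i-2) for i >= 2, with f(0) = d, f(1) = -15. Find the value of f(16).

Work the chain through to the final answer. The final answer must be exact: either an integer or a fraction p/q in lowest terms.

9181440

Step 1: a(2) = 2*(-1) - 3*(23) = -71; iterating: a(2)=-71, a(3)=-139, a(4)=-65, a(5)=287, a(6)=769, a(7)=677, a(8)=-953, a(9)=-3937, a(10)=-5015; answer -5015
Step 2: A1 = -5015; m = 5015; squarings mod 215: 104^1=104, 104^2=66, 104^4=56, 104^8=126, 104^16=181, 104^32=81, 104^64=111, 104^128=66, 104^256=56, 104^512=126, 104^1024=181, 104^2048=81, 104^4096=111; 104^5015 = 104^1 * 104^2 * 104^4 * 104^16 * 104^128 * 104^256 * 104^512 * 104^4096 = 119 (mod 215); answer 119
Step 3: A2 = 119; d = 25; f(2) = 2*(-15) + 2*(25) = 20; iterating: f(2)=20, f(3)=10, f(4)=60, f(5)=140, f(6)=400, f(7)=1080, f(8)=2960, f(9)=8080, f(10)=22080, f(11)=60320, f(12)=164800, f(13)=450240, f(14)=1230080, f(15)=3360640, f(16)=9181440; answer 9181440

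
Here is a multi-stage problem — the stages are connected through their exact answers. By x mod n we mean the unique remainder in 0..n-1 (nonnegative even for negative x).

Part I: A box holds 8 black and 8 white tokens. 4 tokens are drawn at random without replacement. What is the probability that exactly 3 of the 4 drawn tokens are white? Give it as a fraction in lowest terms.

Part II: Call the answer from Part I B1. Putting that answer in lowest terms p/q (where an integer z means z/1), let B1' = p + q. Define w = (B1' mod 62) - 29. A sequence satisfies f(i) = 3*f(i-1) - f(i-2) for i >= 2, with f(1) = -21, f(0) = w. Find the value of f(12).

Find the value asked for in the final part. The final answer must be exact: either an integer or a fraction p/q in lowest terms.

Part I: total draws C(16,4) = 1820; favorable C(8,3)*C(8,1) = 448; P = 16/65; answer 16/65
Part II: B1 = 16/65; threaded value p + q = 81; w = -10; f(2) = 3*(-21) - 1*(-10) = -53; iterating: f(2)=-53, f(3)=-138, f(4)=-361, f(5)=-945, f(6)=-2474, f(7)=-6477, f(8)=-16957, f(9)=-44394, f(10)=-116225, f(11)=-304281, f(12)=-796618; answer -796618

-796618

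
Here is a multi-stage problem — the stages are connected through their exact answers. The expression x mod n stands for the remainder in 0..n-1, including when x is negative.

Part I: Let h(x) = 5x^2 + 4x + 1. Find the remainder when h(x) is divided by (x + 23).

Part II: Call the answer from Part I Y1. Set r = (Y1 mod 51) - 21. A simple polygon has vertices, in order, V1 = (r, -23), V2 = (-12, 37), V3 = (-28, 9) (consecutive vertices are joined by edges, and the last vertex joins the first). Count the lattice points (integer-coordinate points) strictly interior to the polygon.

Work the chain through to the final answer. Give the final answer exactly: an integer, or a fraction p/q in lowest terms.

406

Part I: remainder = value at the root: 5*(-23)^2 + 4*(-23)^1 + 1 = (2645) + (-92) + (1) = 2554; answer 2554
Part II: Y1 = 2554; r = -17; cross terms: (-17*37 - -12*-23)=-905, (-12*9 - -28*37)=928, (-28*-23 - -17*9)=797; twice the area = |820| = 820; area = 410; boundary points = 5 + 4 + 1 = 10; strictly interior points = area - boundary/2 + 1 = 406; answer 406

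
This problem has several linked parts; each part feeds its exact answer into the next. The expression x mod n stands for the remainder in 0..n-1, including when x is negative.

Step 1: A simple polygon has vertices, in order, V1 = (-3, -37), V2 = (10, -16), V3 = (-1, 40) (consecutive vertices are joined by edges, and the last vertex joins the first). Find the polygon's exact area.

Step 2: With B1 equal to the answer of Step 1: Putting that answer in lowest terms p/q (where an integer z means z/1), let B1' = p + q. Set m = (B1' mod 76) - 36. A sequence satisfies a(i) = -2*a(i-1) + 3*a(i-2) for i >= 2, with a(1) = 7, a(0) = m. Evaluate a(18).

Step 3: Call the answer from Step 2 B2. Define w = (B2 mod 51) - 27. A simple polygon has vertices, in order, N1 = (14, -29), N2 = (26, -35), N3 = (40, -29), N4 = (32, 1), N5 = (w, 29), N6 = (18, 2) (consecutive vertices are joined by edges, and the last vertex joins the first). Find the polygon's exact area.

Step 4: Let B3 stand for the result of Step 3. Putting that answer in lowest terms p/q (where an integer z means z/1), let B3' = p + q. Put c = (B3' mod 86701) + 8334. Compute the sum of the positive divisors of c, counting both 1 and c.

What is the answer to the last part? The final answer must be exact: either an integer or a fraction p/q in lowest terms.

12272

Step 1: cross terms: (-3*-16 - 10*-37)=418, (10*40 - -1*-16)=384, (-1*-37 - -3*40)=157; twice the area = |959| = 959; area = 959/2; answer 959/2
Step 2: B1 = 959/2; threaded value p + q = 961; m = 13; a(2) = -2*(7) + 3*(13) = 25; iterating: a(2)=25, a(3)=-29, a(4)=133, a(5)=-353, a(6)=1105, a(7)=-3269, a(8)=9853, a(9)=-29513, a(10)=88585, a(11)=-265709, a(12)=797173, a(13)=-2391473, a(14)=7174465, a(15)=-21523349, a(16)=64570093, a(17)=-193710233, a(18)=581130745; answer 581130745
Step 3: B2 = 581130745; w = -2; cross terms: (14*-35 - 26*-29)=264, (26*-29 - 40*-35)=646, (40*1 - 32*-29)=968, (32*29 - -2*1)=930, (-2*2 - 18*29)=-526, (18*-29 - 14*2)=-550; twice the area = |1732| = 1732; area = 866; answer 866
Step 4: B3 = 866; threaded value p + q = 867; c = 9201; 9201 = 3 * 3067; sigma = (1 + 3) * (1 + 3067) = 4 * 3068 = 12272; answer 12272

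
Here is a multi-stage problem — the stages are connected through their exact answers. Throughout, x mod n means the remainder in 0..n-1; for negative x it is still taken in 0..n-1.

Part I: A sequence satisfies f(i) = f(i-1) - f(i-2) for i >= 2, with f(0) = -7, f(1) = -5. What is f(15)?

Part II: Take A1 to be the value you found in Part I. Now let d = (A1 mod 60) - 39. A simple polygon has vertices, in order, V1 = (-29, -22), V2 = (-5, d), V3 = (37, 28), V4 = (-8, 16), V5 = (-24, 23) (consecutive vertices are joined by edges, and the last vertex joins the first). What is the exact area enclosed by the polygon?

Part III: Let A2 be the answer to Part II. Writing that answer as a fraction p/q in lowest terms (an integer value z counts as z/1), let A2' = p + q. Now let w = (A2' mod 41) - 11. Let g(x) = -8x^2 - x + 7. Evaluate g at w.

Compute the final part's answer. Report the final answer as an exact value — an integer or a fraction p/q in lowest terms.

-198

Part I: f(2) = 1*(-5) - 1*(-7) = 2; iterating: f(2)=2, f(3)=7, f(4)=5, f(5)=-2, f(6)=-7, f(7)=-5, f(8)=2, f(9)=7, f(10)=5, f(11)=-2, f(12)=-7, f(13)=-5, f(14)=2, f(15)=7; answer 7
Part II: A1 = 7; d = -32; cross terms: (-29*-32 - -5*-22)=818, (-5*28 - 37*-32)=1044, (37*16 - -8*28)=816, (-8*23 - -24*16)=200, (-24*-22 - -29*23)=1195; twice the area = |4073| = 4073; area = 4073/2; answer 4073/2
Part III: A2 = 4073/2; threaded value p + q = 4075; w = 5; -8*(5)^2 - 1*(5)^1 + 7 = (-200) + (-5) + (7) = -198; answer -198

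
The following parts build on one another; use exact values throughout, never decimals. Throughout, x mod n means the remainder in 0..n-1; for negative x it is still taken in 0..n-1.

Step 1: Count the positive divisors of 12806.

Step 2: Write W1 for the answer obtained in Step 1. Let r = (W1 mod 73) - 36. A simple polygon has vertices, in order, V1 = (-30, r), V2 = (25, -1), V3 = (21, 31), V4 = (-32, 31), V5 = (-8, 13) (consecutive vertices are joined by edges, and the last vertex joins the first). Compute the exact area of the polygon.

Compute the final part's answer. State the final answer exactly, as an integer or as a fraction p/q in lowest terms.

3615/2

Step 1: 12806 = 2 * 19 * 337; number of divisors = (1+1) * (1+1) * (1+1) = 8; answer 8
Step 2: W1 = 8; r = -28; cross terms: (-30*-1 - 25*-28)=730, (25*31 - 21*-1)=796, (21*31 - -32*31)=1643, (-32*13 - -8*31)=-168, (-8*-28 - -30*13)=614; twice the area = |3615| = 3615; area = 3615/2; answer 3615/2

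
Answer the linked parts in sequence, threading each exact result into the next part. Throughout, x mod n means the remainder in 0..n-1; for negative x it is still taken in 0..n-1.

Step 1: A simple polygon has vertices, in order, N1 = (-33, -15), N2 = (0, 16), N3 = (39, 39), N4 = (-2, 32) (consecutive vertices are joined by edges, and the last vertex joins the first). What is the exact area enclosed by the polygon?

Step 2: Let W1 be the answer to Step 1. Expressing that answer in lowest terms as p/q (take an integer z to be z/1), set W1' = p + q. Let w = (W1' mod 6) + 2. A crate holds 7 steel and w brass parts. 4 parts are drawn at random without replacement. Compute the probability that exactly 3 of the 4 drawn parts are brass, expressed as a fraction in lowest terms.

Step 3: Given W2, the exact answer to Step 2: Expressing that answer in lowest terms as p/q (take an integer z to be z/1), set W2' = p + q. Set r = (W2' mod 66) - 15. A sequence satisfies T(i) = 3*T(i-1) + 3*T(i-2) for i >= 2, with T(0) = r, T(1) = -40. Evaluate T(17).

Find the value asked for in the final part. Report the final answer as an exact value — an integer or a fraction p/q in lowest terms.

-41214889800

Step 1: cross terms: (-33*16 - 0*-15)=-528, (0*39 - 39*16)=-624, (39*32 - -2*39)=1326, (-2*-15 - -33*32)=1086; twice the area = |1260| = 1260; area = 630; answer 630
Step 2: W1 = 630; threaded value p + q = 631; w = 3; total draws C(10,4) = 210; favorable C(3,3)*C(7,1) = 7; P = 1/30; answer 1/30
Step 3: W2 = 1/30; threaded value p + q = 31; r = 16; T(2) = 3*(-40) + 3*(16) = -72; iterating: T(2)=-72, T(3)=-336, T(4)=-1224, T(5)=-4680, T(6)=-17712, T(7)=-67176, T(8)=-254664, T(9)=-965520, T(10)=-3660552, T(11)=-13878216, T(12)=-52616304, T(13)=-199483560, T(14)=-756299592, T(15)=-2867349456, T(16)=-10870947144, T(17)=-41214889800; answer -41214889800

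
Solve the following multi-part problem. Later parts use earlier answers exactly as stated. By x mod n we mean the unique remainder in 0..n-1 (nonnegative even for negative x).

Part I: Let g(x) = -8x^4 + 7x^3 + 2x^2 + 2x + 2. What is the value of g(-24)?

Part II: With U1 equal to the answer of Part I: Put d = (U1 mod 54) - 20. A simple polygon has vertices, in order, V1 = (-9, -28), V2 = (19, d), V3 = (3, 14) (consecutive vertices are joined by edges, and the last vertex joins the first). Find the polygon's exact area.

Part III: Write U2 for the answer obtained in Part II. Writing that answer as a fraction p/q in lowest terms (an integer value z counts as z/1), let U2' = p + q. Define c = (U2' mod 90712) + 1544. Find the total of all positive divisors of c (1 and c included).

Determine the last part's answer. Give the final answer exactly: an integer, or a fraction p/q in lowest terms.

Part I: -8*(-24)^4 + 7*(-24)^3 + 2*(-24)^2 + 2*(-24)^1 + 2 = (-2654208) + (-96768) + (1152) + (-48) + (2) = -2749870; answer -2749870
Part II: U1 = -2749870; d = 6; cross terms: (-9*6 - 19*-28)=478, (19*14 - 3*6)=248, (3*-28 - -9*14)=42; twice the area = |768| = 768; area = 384; answer 384
Part III: U2 = 384; threaded value p + q = 385; c = 1929; 1929 = 3 * 643; sigma = (1 + 3) * (1 + 643) = 4 * 644 = 2576; answer 2576

2576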